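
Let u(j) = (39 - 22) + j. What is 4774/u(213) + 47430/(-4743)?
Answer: 1237/115 ≈ 10.757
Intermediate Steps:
u(j) = 17 + j
4774/u(213) + 47430/(-4743) = 4774/(17 + 213) + 47430/(-4743) = 4774/230 + 47430*(-1/4743) = 4774*(1/230) - 10 = 2387/115 - 10 = 1237/115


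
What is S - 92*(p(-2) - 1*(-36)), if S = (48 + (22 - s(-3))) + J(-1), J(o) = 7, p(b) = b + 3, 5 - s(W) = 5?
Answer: -3327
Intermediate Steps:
s(W) = 0 (s(W) = 5 - 1*5 = 5 - 5 = 0)
p(b) = 3 + b
S = 77 (S = (48 + (22 - 1*0)) + 7 = (48 + (22 + 0)) + 7 = (48 + 22) + 7 = 70 + 7 = 77)
S - 92*(p(-2) - 1*(-36)) = 77 - 92*((3 - 2) - 1*(-36)) = 77 - 92*(1 + 36) = 77 - 92*37 = 77 - 3404 = -3327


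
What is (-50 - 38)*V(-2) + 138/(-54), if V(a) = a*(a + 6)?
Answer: 6313/9 ≈ 701.44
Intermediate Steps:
V(a) = a*(6 + a)
(-50 - 38)*V(-2) + 138/(-54) = (-50 - 38)*(-2*(6 - 2)) + 138/(-54) = -(-176)*4 + 138*(-1/54) = -88*(-8) - 23/9 = 704 - 23/9 = 6313/9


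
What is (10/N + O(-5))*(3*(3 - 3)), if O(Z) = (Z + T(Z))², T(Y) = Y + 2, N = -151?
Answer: 0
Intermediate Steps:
T(Y) = 2 + Y
O(Z) = (2 + 2*Z)² (O(Z) = (Z + (2 + Z))² = (2 + 2*Z)²)
(10/N + O(-5))*(3*(3 - 3)) = (10/(-151) + 4*(1 - 5)²)*(3*(3 - 3)) = (10*(-1/151) + 4*(-4)²)*(3*0) = (-10/151 + 4*16)*0 = (-10/151 + 64)*0 = (9654/151)*0 = 0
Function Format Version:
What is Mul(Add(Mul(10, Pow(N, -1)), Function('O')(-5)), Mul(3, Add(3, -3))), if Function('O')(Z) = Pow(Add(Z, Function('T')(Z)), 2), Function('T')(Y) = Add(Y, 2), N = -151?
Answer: 0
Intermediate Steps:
Function('T')(Y) = Add(2, Y)
Function('O')(Z) = Pow(Add(2, Mul(2, Z)), 2) (Function('O')(Z) = Pow(Add(Z, Add(2, Z)), 2) = Pow(Add(2, Mul(2, Z)), 2))
Mul(Add(Mul(10, Pow(N, -1)), Function('O')(-5)), Mul(3, Add(3, -3))) = Mul(Add(Mul(10, Pow(-151, -1)), Mul(4, Pow(Add(1, -5), 2))), Mul(3, Add(3, -3))) = Mul(Add(Mul(10, Rational(-1, 151)), Mul(4, Pow(-4, 2))), Mul(3, 0)) = Mul(Add(Rational(-10, 151), Mul(4, 16)), 0) = Mul(Add(Rational(-10, 151), 64), 0) = Mul(Rational(9654, 151), 0) = 0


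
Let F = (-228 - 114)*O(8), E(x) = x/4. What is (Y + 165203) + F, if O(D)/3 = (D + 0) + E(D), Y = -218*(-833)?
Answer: 336537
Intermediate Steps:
Y = 181594
E(x) = x/4 (E(x) = x*(1/4) = x/4)
O(D) = 15*D/4 (O(D) = 3*((D + 0) + D/4) = 3*(D + D/4) = 3*(5*D/4) = 15*D/4)
F = -10260 (F = (-228 - 114)*((15/4)*8) = -342*30 = -10260)
(Y + 165203) + F = (181594 + 165203) - 10260 = 346797 - 10260 = 336537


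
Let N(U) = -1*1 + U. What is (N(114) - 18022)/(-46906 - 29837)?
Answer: 17909/76743 ≈ 0.23336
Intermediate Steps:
N(U) = -1 + U
(N(114) - 18022)/(-46906 - 29837) = ((-1 + 114) - 18022)/(-46906 - 29837) = (113 - 18022)/(-76743) = -17909*(-1/76743) = 17909/76743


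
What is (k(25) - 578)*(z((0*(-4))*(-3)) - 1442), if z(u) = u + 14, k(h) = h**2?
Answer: -67116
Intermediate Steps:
z(u) = 14 + u
(k(25) - 578)*(z((0*(-4))*(-3)) - 1442) = (25**2 - 578)*((14 + (0*(-4))*(-3)) - 1442) = (625 - 578)*((14 + 0*(-3)) - 1442) = 47*((14 + 0) - 1442) = 47*(14 - 1442) = 47*(-1428) = -67116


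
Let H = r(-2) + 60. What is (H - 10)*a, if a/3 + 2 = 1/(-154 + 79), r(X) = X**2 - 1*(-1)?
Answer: -1661/5 ≈ -332.20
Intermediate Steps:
r(X) = 1 + X**2 (r(X) = X**2 + 1 = 1 + X**2)
H = 65 (H = (1 + (-2)**2) + 60 = (1 + 4) + 60 = 5 + 60 = 65)
a = -151/25 (a = -6 + 3/(-154 + 79) = -6 + 3/(-75) = -6 + 3*(-1/75) = -6 - 1/25 = -151/25 ≈ -6.0400)
(H - 10)*a = (65 - 10)*(-151/25) = 55*(-151/25) = -1661/5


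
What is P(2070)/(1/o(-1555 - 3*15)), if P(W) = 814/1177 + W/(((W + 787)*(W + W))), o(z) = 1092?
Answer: 230926878/305699 ≈ 755.41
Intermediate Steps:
P(W) = 74/107 + 1/(2*(787 + W)) (P(W) = 814*(1/1177) + W/(((787 + W)*(2*W))) = 74/107 + W/((2*W*(787 + W))) = 74/107 + W*(1/(2*W*(787 + W))) = 74/107 + 1/(2*(787 + W)))
P(2070)/(1/o(-1555 - 3*15)) = ((116583 + 148*2070)/(214*(787 + 2070)))/(1/1092) = ((1/214)*(116583 + 306360)/2857)/(1/1092) = ((1/214)*(1/2857)*422943)*1092 = (422943/611398)*1092 = 230926878/305699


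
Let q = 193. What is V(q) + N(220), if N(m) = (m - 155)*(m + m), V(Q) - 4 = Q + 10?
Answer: 28807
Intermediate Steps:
V(Q) = 14 + Q (V(Q) = 4 + (Q + 10) = 4 + (10 + Q) = 14 + Q)
N(m) = 2*m*(-155 + m) (N(m) = (-155 + m)*(2*m) = 2*m*(-155 + m))
V(q) + N(220) = (14 + 193) + 2*220*(-155 + 220) = 207 + 2*220*65 = 207 + 28600 = 28807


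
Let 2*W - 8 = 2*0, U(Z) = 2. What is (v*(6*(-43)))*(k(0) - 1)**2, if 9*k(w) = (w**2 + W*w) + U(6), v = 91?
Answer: -383474/27 ≈ -14203.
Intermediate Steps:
W = 4 (W = 4 + (2*0)/2 = 4 + (1/2)*0 = 4 + 0 = 4)
k(w) = 2/9 + w**2/9 + 4*w/9 (k(w) = ((w**2 + 4*w) + 2)/9 = (2 + w**2 + 4*w)/9 = 2/9 + w**2/9 + 4*w/9)
(v*(6*(-43)))*(k(0) - 1)**2 = (91*(6*(-43)))*((2/9 + (1/9)*0**2 + (4/9)*0) - 1)**2 = (91*(-258))*((2/9 + (1/9)*0 + 0) - 1)**2 = -23478*((2/9 + 0 + 0) - 1)**2 = -23478*(2/9 - 1)**2 = -23478*(-7/9)**2 = -23478*49/81 = -383474/27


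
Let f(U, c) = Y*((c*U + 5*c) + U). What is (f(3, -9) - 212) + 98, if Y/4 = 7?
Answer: -2046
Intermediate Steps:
Y = 28 (Y = 4*7 = 28)
f(U, c) = 28*U + 140*c + 28*U*c (f(U, c) = 28*((c*U + 5*c) + U) = 28*((U*c + 5*c) + U) = 28*((5*c + U*c) + U) = 28*(U + 5*c + U*c) = 28*U + 140*c + 28*U*c)
(f(3, -9) - 212) + 98 = ((28*3 + 140*(-9) + 28*3*(-9)) - 212) + 98 = ((84 - 1260 - 756) - 212) + 98 = (-1932 - 212) + 98 = -2144 + 98 = -2046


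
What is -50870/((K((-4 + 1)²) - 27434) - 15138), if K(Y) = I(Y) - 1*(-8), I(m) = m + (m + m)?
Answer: 50870/42537 ≈ 1.1959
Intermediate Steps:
I(m) = 3*m (I(m) = m + 2*m = 3*m)
K(Y) = 8 + 3*Y (K(Y) = 3*Y - 1*(-8) = 3*Y + 8 = 8 + 3*Y)
-50870/((K((-4 + 1)²) - 27434) - 15138) = -50870/(((8 + 3*(-4 + 1)²) - 27434) - 15138) = -50870/(((8 + 3*(-3)²) - 27434) - 15138) = -50870/(((8 + 3*9) - 27434) - 15138) = -50870/(((8 + 27) - 27434) - 15138) = -50870/((35 - 27434) - 15138) = -50870/(-27399 - 15138) = -50870/(-42537) = -50870*(-1/42537) = 50870/42537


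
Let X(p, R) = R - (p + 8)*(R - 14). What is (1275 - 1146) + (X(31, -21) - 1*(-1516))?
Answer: 2989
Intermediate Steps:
X(p, R) = R - (-14 + R)*(8 + p) (X(p, R) = R - (8 + p)*(-14 + R) = R - (-14 + R)*(8 + p))
(1275 - 1146) + (X(31, -21) - 1*(-1516)) = (1275 - 1146) + ((112 - 7*(-21) + 14*31 - 1*(-21)*31) - 1*(-1516)) = 129 + ((112 + 147 + 434 + 651) + 1516) = 129 + (1344 + 1516) = 129 + 2860 = 2989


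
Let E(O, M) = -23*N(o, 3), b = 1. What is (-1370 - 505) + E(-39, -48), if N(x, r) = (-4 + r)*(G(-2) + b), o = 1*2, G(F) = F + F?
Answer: -1944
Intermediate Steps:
G(F) = 2*F
o = 2
N(x, r) = 12 - 3*r (N(x, r) = (-4 + r)*(2*(-2) + 1) = (-4 + r)*(-4 + 1) = (-4 + r)*(-3) = 12 - 3*r)
E(O, M) = -69 (E(O, M) = -23*(12 - 3*3) = -23*(12 - 9) = -23*3 = -69)
(-1370 - 505) + E(-39, -48) = (-1370 - 505) - 69 = -1875 - 69 = -1944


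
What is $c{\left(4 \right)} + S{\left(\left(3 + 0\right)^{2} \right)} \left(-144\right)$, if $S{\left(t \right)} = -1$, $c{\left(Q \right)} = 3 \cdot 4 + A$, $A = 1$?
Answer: $157$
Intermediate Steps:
$c{\left(Q \right)} = 13$ ($c{\left(Q \right)} = 3 \cdot 4 + 1 = 12 + 1 = 13$)
$c{\left(4 \right)} + S{\left(\left(3 + 0\right)^{2} \right)} \left(-144\right) = 13 - -144 = 13 + 144 = 157$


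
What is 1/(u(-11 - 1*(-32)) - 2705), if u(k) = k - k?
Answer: -1/2705 ≈ -0.00036969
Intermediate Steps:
u(k) = 0
1/(u(-11 - 1*(-32)) - 2705) = 1/(0 - 2705) = 1/(-2705) = -1/2705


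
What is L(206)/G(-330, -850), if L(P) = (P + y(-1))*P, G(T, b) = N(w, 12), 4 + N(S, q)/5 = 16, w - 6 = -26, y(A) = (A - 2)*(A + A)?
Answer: 10918/15 ≈ 727.87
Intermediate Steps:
y(A) = 2*A*(-2 + A) (y(A) = (-2 + A)*(2*A) = 2*A*(-2 + A))
w = -20 (w = 6 - 26 = -20)
N(S, q) = 60 (N(S, q) = -20 + 5*16 = -20 + 80 = 60)
G(T, b) = 60
L(P) = P*(6 + P) (L(P) = (P + 2*(-1)*(-2 - 1))*P = (P + 2*(-1)*(-3))*P = (P + 6)*P = (6 + P)*P = P*(6 + P))
L(206)/G(-330, -850) = (206*(6 + 206))/60 = (206*212)*(1/60) = 43672*(1/60) = 10918/15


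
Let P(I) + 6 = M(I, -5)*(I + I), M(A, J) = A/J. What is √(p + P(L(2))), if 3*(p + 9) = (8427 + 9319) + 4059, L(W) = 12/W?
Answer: 14*√8310/15 ≈ 85.082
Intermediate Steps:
P(I) = -6 - 2*I²/5 (P(I) = -6 + (I/(-5))*(I + I) = -6 + (I*(-⅕))*(2*I) = -6 + (-I/5)*(2*I) = -6 - 2*I²/5)
p = 21778/3 (p = -9 + ((8427 + 9319) + 4059)/3 = -9 + (17746 + 4059)/3 = -9 + (⅓)*21805 = -9 + 21805/3 = 21778/3 ≈ 7259.3)
√(p + P(L(2))) = √(21778/3 + (-6 - 2*(12/2)²/5)) = √(21778/3 + (-6 - 2*(12*(½))²/5)) = √(21778/3 + (-6 - ⅖*6²)) = √(21778/3 + (-6 - ⅖*36)) = √(21778/3 + (-6 - 72/5)) = √(21778/3 - 102/5) = √(108584/15) = 14*√8310/15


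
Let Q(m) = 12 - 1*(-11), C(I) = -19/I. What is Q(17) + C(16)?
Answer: 349/16 ≈ 21.813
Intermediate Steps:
Q(m) = 23 (Q(m) = 12 + 11 = 23)
Q(17) + C(16) = 23 - 19/16 = 349/16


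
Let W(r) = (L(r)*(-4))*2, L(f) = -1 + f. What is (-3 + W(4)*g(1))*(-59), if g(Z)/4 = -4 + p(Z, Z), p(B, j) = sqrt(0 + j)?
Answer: -16815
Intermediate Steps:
p(B, j) = sqrt(j)
W(r) = 8 - 8*r (W(r) = ((-1 + r)*(-4))*2 = (4 - 4*r)*2 = 8 - 8*r)
g(Z) = -16 + 4*sqrt(Z) (g(Z) = 4*(-4 + sqrt(Z)) = -16 + 4*sqrt(Z))
(-3 + W(4)*g(1))*(-59) = (-3 + (8 - 8*4)*(-16 + 4*sqrt(1)))*(-59) = (-3 + (8 - 32)*(-16 + 4*1))*(-59) = (-3 - 24*(-16 + 4))*(-59) = (-3 - 24*(-12))*(-59) = (-3 + 288)*(-59) = 285*(-59) = -16815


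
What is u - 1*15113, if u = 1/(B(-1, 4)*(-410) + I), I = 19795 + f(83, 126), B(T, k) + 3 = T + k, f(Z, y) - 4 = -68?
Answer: -298194602/19731 ≈ -15113.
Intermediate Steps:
f(Z, y) = -64 (f(Z, y) = 4 - 68 = -64)
B(T, k) = -3 + T + k (B(T, k) = -3 + (T + k) = -3 + T + k)
I = 19731 (I = 19795 - 64 = 19731)
u = 1/19731 (u = 1/((-3 - 1 + 4)*(-410) + 19731) = 1/(0*(-410) + 19731) = 1/(0 + 19731) = 1/19731 ≈ 5.0682e-5)
u - 1*15113 = 1/19731 - 1*15113 = 1/19731 - 15113 = -298194602/19731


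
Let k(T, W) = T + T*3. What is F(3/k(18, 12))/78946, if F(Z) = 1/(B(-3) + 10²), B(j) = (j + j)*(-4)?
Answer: 1/9789304 ≈ 1.0215e-7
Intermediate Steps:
B(j) = -8*j (B(j) = (2*j)*(-4) = -8*j)
k(T, W) = 4*T (k(T, W) = T + 3*T = 4*T)
F(Z) = 1/124 (F(Z) = 1/(-8*(-3) + 10²) = 1/(24 + 100) = 1/124)
F(3/k(18, 12))/78946 = (1/124)/78946 = (1/124)*(1/78946) = 1/9789304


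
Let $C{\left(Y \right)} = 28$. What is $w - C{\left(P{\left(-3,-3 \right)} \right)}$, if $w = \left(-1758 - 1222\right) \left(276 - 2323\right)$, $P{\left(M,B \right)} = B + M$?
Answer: $6100032$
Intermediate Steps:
$w = 6100060$ ($w = \left(-2980\right) \left(-2047\right) = 6100060$)
$w - C{\left(P{\left(-3,-3 \right)} \right)} = 6100060 - 28 = 6100032$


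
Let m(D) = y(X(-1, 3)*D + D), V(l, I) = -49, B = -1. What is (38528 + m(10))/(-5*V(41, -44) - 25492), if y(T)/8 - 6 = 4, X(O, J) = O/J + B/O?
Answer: -38608/25247 ≈ -1.5292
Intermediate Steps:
X(O, J) = -1/O + O/J (X(O, J) = O/J - 1/O = -1/O + O/J)
y(T) = 80 (y(T) = 48 + 8*4 = 48 + 32 = 80)
m(D) = 80
(38528 + m(10))/(-5*V(41, -44) - 25492) = (38528 + 80)/(-5*(-49) - 25492) = 38608/(245 - 25492) = 38608/(-25247) = 38608*(-1/25247) = -38608/25247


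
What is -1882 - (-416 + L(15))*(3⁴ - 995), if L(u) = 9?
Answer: -373880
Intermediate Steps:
-1882 - (-416 + L(15))*(3⁴ - 995) = -1882 - (-416 + 9)*(3⁴ - 995) = -1882 - (-407)*(81 - 995) = -1882 - (-407)*(-914) = -1882 - 1*371998 = -1882 - 371998 = -373880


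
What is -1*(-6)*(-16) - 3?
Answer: -99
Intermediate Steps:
-1*(-6)*(-16) - 3 = 6*(-16) - 3 = -96 - 3 = -99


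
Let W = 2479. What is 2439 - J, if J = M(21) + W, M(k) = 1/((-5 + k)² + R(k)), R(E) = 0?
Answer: -10241/256 ≈ -40.004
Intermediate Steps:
M(k) = (-5 + k)⁻² (M(k) = 1/((-5 + k)² + 0) = 1/((-5 + k)²) = (-5 + k)⁻²)
J = 634625/256 (J = (-5 + 21)⁻² + 2479 = 16⁻² + 2479 = 1/256 + 2479 = 634625/256 ≈ 2479.0)
2439 - J = 2439 - 1*634625/256 = 2439 - 634625/256 = -10241/256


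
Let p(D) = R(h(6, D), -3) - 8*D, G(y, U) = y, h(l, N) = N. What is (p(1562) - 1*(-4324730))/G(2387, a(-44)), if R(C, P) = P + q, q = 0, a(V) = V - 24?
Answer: 56003/31 ≈ 1806.5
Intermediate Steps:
a(V) = -24 + V
R(C, P) = P (R(C, P) = P + 0 = P)
p(D) = -3 - 8*D
(p(1562) - 1*(-4324730))/G(2387, a(-44)) = ((-3 - 8*1562) - 1*(-4324730))/2387 = ((-3 - 12496) + 4324730)*(1/2387) = (-12499 + 4324730)*(1/2387) = 4312231*(1/2387) = 56003/31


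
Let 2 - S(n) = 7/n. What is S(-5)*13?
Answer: 221/5 ≈ 44.200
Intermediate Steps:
S(n) = 2 - 7/n
S(-5)*13 = (2 - 7/(-5))*13 = (2 - 7*(-⅕))*13 = (2 + 7/5)*13 = (17/5)*13 = 221/5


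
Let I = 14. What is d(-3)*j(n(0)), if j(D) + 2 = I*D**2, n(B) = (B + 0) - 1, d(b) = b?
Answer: -36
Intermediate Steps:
n(B) = -1 + B (n(B) = B - 1 = -1 + B)
j(D) = -2 + 14*D**2
d(-3)*j(n(0)) = -3*(-2 + 14*(-1 + 0)**2) = -3*(-2 + 14*(-1)**2) = -3*(-2 + 14*1) = -3*(-2 + 14) = -3*12 = -36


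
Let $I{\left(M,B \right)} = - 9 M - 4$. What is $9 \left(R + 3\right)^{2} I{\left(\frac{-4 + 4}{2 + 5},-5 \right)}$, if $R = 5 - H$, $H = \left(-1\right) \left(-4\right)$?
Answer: $-576$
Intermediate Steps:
$H = 4$
$I{\left(M,B \right)} = -4 - 9 M$
$R = 1$ ($R = 5 - 4 = 1$)
$9 \left(R + 3\right)^{2} I{\left(\frac{-4 + 4}{2 + 5},-5 \right)} = 9 \left(1 + 3\right)^{2} \left(-4 - 9 \frac{-4 + 4}{2 + 5}\right) = 9 \cdot 4^{2} \left(-4 - 9 \cdot \frac{0}{7}\right) = 9 \cdot 16 \left(-4 - 9 \cdot 0 \cdot \frac{1}{7}\right) = 144 \left(-4 - 0\right) = 144 \left(-4 + 0\right) = 144 \left(-4\right) = -576$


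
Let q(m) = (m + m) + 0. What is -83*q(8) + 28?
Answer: -1300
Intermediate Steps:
q(m) = 2*m (q(m) = 2*m + 0 = 2*m)
-83*q(8) + 28 = -166*8 + 28 = -83*16 + 28 = -1328 + 28 = -1300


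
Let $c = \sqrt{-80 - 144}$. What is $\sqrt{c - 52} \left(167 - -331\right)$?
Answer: $996 \sqrt{-13 + i \sqrt{14}} \approx 511.63 + 3627.4 i$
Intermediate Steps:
$c = 4 i \sqrt{14}$ ($c = \sqrt{-224} = 4 i \sqrt{14} \approx 14.967 i$)
$\sqrt{c - 52} \left(167 - -331\right) = \sqrt{4 i \sqrt{14} - 52} \left(167 - -331\right) = \sqrt{-52 + 4 i \sqrt{14}} \left(167 + 331\right) = \sqrt{-52 + 4 i \sqrt{14}} \cdot 498 = 498 \sqrt{-52 + 4 i \sqrt{14}}$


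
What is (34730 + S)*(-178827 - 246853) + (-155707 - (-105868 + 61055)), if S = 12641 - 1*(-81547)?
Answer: -54877925134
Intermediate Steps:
S = 94188 (S = 12641 + 81547 = 94188)
(34730 + S)*(-178827 - 246853) + (-155707 - (-105868 + 61055)) = (34730 + 94188)*(-178827 - 246853) + (-155707 - (-105868 + 61055)) = 128918*(-425680) + (-155707 - 1*(-44813)) = -54877814240 + (-155707 + 44813) = -54877814240 - 110894 = -54877925134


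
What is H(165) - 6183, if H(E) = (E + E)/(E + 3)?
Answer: -173069/28 ≈ -6181.0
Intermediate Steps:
H(E) = 2*E/(3 + E) (H(E) = (2*E)/(3 + E) = 2*E/(3 + E))
H(165) - 6183 = 2*165/(3 + 165) - 6183 = 2*165/168 - 6183 = 2*165*(1/168) - 6183 = 55/28 - 6183 = -173069/28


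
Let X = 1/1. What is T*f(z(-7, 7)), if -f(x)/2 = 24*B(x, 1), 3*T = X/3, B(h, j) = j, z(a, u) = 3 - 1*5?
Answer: -16/3 ≈ -5.3333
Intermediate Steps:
X = 1
z(a, u) = -2 (z(a, u) = 3 - 5 = -2)
T = ⅑ (T = (1/3)/3 = (1*(⅓))/3 = (⅓)*(⅓) = ⅑ ≈ 0.11111)
f(x) = -48
T*f(z(-7, 7)) = (⅑)*(-48) = -16/3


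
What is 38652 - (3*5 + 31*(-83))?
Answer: 41210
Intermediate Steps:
38652 - (3*5 + 31*(-83)) = 38652 - (15 - 2573) = 38652 - 1*(-2558) = 38652 + 2558 = 41210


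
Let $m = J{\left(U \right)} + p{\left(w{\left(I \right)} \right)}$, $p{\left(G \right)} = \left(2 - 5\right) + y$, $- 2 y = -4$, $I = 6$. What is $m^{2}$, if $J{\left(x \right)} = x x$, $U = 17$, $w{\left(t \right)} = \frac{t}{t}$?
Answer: $82944$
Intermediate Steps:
$w{\left(t \right)} = 1$
$y = 2$ ($y = \left(- \frac{1}{2}\right) \left(-4\right) = 2$)
$p{\left(G \right)} = -1$ ($p{\left(G \right)} = \left(2 - 5\right) + 2 = -3 + 2 = -1$)
$J{\left(x \right)} = x^{2}$
$m = 288$ ($m = 17^{2} - 1 = 289 - 1 = 288$)
$m^{2} = 288^{2} = 82944$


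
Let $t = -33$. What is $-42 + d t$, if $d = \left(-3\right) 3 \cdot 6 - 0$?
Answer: $1740$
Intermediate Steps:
$d = -54$ ($d = \left(-9\right) 6 + 0 = -54 + 0 = -54$)
$-42 + d t = -42 - -1782 = -42 + 1782 = 1740$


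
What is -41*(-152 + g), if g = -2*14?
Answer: 7380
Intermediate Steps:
g = -28
-41*(-152 + g) = -41*(-152 - 28) = -41*(-180) = 7380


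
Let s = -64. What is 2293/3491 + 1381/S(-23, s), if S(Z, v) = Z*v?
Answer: 8196367/5138752 ≈ 1.5950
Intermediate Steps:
2293/3491 + 1381/S(-23, s) = 2293/3491 + 1381/((-23*(-64))) = 2293*(1/3491) + 1381/1472 = 2293/3491 + 1381*(1/1472) = 2293/3491 + 1381/1472 = 8196367/5138752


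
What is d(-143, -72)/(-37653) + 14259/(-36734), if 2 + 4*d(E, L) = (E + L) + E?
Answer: -177862689/461048434 ≈ -0.38578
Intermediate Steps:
d(E, L) = -½ + E/2 + L/4 (d(E, L) = -½ + ((E + L) + E)/4 = -½ + (L + 2*E)/4 = -½ + (E/2 + L/4) = -½ + E/2 + L/4)
d(-143, -72)/(-37653) + 14259/(-36734) = (-½ + (½)*(-143) + (¼)*(-72))/(-37653) + 14259/(-36734) = (-½ - 143/2 - 18)*(-1/37653) + 14259*(-1/36734) = -90*(-1/37653) - 14259/36734 = 30/12551 - 14259/36734 = -177862689/461048434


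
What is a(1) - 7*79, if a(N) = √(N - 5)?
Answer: -553 + 2*I ≈ -553.0 + 2.0*I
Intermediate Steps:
a(N) = √(-5 + N)
a(1) - 7*79 = √(-5 + 1) - 7*79 = √(-4) - 553 = 2*I - 553 = -553 + 2*I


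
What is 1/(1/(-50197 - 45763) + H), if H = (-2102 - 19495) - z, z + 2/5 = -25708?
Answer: 95960/394529943 ≈ 0.00024323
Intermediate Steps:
z = -128542/5 (z = -2/5 - 25708 = -128542/5 ≈ -25708.)
H = 20557/5 (H = (-2102 - 19495) - 1*(-128542/5) = -21597 + 128542/5 = 20557/5 ≈ 4111.4)
1/(1/(-50197 - 45763) + H) = 1/(1/(-50197 - 45763) + 20557/5) = 1/(1/(-95960) + 20557/5) = 1/(-1/95960 + 20557/5) = 1/(394529943/95960) = 95960/394529943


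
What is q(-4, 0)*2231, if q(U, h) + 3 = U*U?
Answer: 29003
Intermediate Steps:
q(U, h) = -3 + U**2 (q(U, h) = -3 + U*U = -3 + U**2)
q(-4, 0)*2231 = (-3 + (-4)**2)*2231 = (-3 + 16)*2231 = 13*2231 = 29003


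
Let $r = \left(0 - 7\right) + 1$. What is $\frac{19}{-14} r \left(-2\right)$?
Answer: $- \frac{114}{7} \approx -16.286$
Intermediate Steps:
$r = -6$ ($r = -7 + 1 = -6$)
$\frac{19}{-14} r \left(-2\right) = \frac{19}{-14} \left(-6\right) \left(-2\right) = 19 \left(- \frac{1}{14}\right) \left(-6\right) \left(-2\right) = \left(- \frac{19}{14}\right) \left(-6\right) \left(-2\right) = \frac{57}{7} \left(-2\right) = - \frac{114}{7}$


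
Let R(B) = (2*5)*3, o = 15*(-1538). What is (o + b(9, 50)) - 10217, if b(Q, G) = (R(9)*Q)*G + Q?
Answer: -19778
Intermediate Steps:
o = -23070
R(B) = 30 (R(B) = 10*3 = 30)
b(Q, G) = Q + 30*G*Q (b(Q, G) = (30*Q)*G + Q = 30*G*Q + Q = Q + 30*G*Q)
(o + b(9, 50)) - 10217 = (-23070 + 9*(1 + 30*50)) - 10217 = (-23070 + 9*(1 + 1500)) - 10217 = (-23070 + 9*1501) - 10217 = (-23070 + 13509) - 10217 = -9561 - 10217 = -19778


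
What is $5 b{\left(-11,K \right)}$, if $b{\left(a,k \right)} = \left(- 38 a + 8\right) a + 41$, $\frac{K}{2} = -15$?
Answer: $-23225$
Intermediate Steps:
$K = -30$ ($K = 2 \left(-15\right) = -30$)
$b{\left(a,k \right)} = 41 + a \left(8 - 38 a\right)$ ($b{\left(a,k \right)} = \left(8 - 38 a\right) a + 41 = a \left(8 - 38 a\right) + 41 = 41 + a \left(8 - 38 a\right)$)
$5 b{\left(-11,K \right)} = 5 \left(41 - 38 \left(-11\right)^{2} + 8 \left(-11\right)\right) = 5 \left(41 - 4598 - 88\right) = 5 \left(-4645\right) = -23225$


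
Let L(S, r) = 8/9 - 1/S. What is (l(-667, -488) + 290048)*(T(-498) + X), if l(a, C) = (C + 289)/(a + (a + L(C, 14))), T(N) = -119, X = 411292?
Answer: 698268899677005944/5855015 ≈ 1.1926e+11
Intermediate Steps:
L(S, r) = 8/9 - 1/S (L(S, r) = 8*(⅑) - 1/S = 8/9 - 1/S)
l(a, C) = (289 + C)/(8/9 - 1/C + 2*a) (l(a, C) = (C + 289)/(a + (a + (8/9 - 1/C))) = (289 + C)/(a + (8/9 + a - 1/C)) = (289 + C)/(8/9 - 1/C + 2*a))
(l(-667, -488) + 290048)*(T(-498) + X) = (9*(-488)*(289 - 488)/(-9 + 8*(-488) + 18*(-488)*(-667)) + 290048)*(-119 + 411292) = (9*(-488)*(-199)/(-9 - 3904 + 5858928) + 290048)*411173 = (9*(-488)*(-199)/5855015 + 290048)*411173 = (9*(-488)*(1/5855015)*(-199) + 290048)*411173 = (874008/5855015 + 290048)*411173 = (1698236264728/5855015)*411173 = 698268899677005944/5855015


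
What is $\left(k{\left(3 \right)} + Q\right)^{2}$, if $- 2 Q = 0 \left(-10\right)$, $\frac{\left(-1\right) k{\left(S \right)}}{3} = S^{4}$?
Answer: $59049$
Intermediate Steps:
$k{\left(S \right)} = - 3 S^{4}$
$Q = 0$ ($Q = - \frac{0 \left(-10\right)}{2} = \left(- \frac{1}{2}\right) 0 = 0$)
$\left(k{\left(3 \right)} + Q\right)^{2} = \left(- 3 \cdot 3^{4} + 0\right)^{2} = \left(\left(-3\right) 81 + 0\right)^{2} = \left(-243 + 0\right)^{2} = \left(-243\right)^{2} = 59049$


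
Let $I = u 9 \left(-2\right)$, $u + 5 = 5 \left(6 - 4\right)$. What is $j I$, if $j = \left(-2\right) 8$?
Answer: $1440$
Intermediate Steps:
$u = 5$ ($u = -5 + 5 \left(6 - 4\right) = -5 + 5 \cdot 2 = -5 + 10 = 5$)
$j = -16$
$I = -90$ ($I = 5 \cdot 9 \left(-2\right) = 45 \left(-2\right) = -90$)
$j I = \left(-16\right) \left(-90\right) = 1440$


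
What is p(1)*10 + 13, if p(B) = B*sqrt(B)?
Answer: 23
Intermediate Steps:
p(B) = B**(3/2)
p(1)*10 + 13 = 1**(3/2)*10 + 13 = 1*10 + 13 = 10 + 13 = 23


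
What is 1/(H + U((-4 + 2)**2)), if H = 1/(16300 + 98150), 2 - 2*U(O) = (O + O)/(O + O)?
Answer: 57225/28613 ≈ 2.0000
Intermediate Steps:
U(O) = 1/2 (U(O) = 1 - (O + O)/(2*(O + O)) = 1 - 2*O/(2*(2*O)) = 1 - 2*O*1/(2*O)/2 = 1 - 1/2*1 = 1 - 1/2 = 1/2)
H = 1/114450 ≈ 8.7374e-6
1/(H + U((-4 + 2)**2)) = 1/(1/114450 + 1/2) = 1/(28613/57225) = 57225/28613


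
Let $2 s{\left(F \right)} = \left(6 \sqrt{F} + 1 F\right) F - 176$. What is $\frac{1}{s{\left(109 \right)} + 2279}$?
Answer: $\frac{3614}{24207125} - \frac{436 \sqrt{109}}{72621375} \approx 8.6614 \cdot 10^{-5}$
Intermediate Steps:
$s{\left(F \right)} = -88 + \frac{F \left(F + 6 \sqrt{F}\right)}{2}$ ($s{\left(F \right)} = \frac{\left(6 \sqrt{F} + 1 F\right) F - 176}{2} = \frac{\left(6 \sqrt{F} + F\right) F - 176}{2} = \frac{\left(F + 6 \sqrt{F}\right) F - 176}{2} = \frac{F \left(F + 6 \sqrt{F}\right) - 176}{2} = \frac{-176 + F \left(F + 6 \sqrt{F}\right)}{2} = -88 + \frac{F \left(F + 6 \sqrt{F}\right)}{2}$)
$\frac{1}{s{\left(109 \right)} + 2279} = \frac{1}{\left(-88 + \frac{109^{2}}{2} + 3 \cdot 109^{\frac{3}{2}}\right) + 2279} = \frac{1}{\left(-88 + \frac{1}{2} \cdot 11881 + 3 \cdot 109 \sqrt{109}\right) + 2279} = \frac{1}{\left(-88 + \frac{11881}{2} + 327 \sqrt{109}\right) + 2279} = \frac{1}{\left(\frac{11705}{2} + 327 \sqrt{109}\right) + 2279} = \frac{1}{\frac{16263}{2} + 327 \sqrt{109}}$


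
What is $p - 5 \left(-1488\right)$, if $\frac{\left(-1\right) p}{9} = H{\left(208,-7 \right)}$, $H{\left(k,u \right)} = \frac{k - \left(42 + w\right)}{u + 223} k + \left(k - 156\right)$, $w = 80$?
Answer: $\frac{18680}{3} \approx 6226.7$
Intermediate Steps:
$H{\left(k,u \right)} = -156 + k + \frac{k \left(-122 + k\right)}{223 + u}$ ($H{\left(k,u \right)} = \frac{k - 122}{u + 223} k + \left(k - 156\right) = \frac{k - 122}{223 + u} k + \left(-156 + k\right) = \frac{-122 + k}{223 + u} k + \left(-156 + k\right) = \frac{k \left(-122 + k\right)}{223 + u} + \left(-156 + k\right) = -156 + k + \frac{k \left(-122 + k\right)}{223 + u}$)
$p = - \frac{3640}{3}$ ($p = - 9 \frac{-34788 + 208^{2} - -1092 + 101 \cdot 208 + 208 \left(-7\right)}{223 - 7} = - 9 \frac{-34788 + 43264 + 1092 + 21008 - 1456}{216} = - 9 \cdot \frac{1}{216} \cdot 29120 = \left(-9\right) \frac{3640}{27} = - \frac{3640}{3} \approx -1213.3$)
$p - 5 \left(-1488\right) = - \frac{3640}{3} - 5 \left(-1488\right) = - \frac{3640}{3} - -7440 = - \frac{3640}{3} + 7440 = \frac{18680}{3}$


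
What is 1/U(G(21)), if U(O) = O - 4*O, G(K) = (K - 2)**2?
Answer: -1/1083 ≈ -0.00092336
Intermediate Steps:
G(K) = (-2 + K)**2
U(O) = -3*O
1/U(G(21)) = 1/(-3*(-2 + 21)**2) = 1/(-3*19**2) = 1/(-3*361) = 1/(-1083) = -1/1083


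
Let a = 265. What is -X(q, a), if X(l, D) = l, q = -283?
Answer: 283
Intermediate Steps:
-X(q, a) = -1*(-283) = 283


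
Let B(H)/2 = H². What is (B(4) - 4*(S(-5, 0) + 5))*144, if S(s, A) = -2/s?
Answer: 7488/5 ≈ 1497.6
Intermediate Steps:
B(H) = 2*H²
(B(4) - 4*(S(-5, 0) + 5))*144 = (2*4² - 4*(-2/(-5) + 5))*144 = (2*16 - 4*(-2*(-⅕) + 5))*144 = (32 - 4*(⅖ + 5))*144 = (32 - 4*27/5)*144 = (32 - 108/5)*144 = (52/5)*144 = 7488/5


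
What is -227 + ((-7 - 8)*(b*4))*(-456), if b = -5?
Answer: -137027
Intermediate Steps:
-227 + ((-7 - 8)*(b*4))*(-456) = -227 + ((-7 - 8)*(-5*4))*(-456) = -227 - 15*(-20)*(-456) = -227 + 300*(-456) = -227 - 136800 = -137027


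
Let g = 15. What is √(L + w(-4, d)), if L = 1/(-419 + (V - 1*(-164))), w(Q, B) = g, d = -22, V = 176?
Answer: 4*√5846/79 ≈ 3.8713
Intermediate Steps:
w(Q, B) = 15
L = -1/79 (L = 1/(-419 + (176 - 1*(-164))) = 1/(-419 + (176 + 164)) = 1/(-419 + 340) = 1/(-79) = -1/79 ≈ -0.012658)
√(L + w(-4, d)) = √(-1/79 + 15) = √(1184/79) = 4*√5846/79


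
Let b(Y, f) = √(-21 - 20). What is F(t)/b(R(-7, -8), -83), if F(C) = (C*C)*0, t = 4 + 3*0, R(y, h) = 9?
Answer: 0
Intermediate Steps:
t = 4 (t = 4 + 0 = 4)
b(Y, f) = I*√41 (b(Y, f) = √(-41) = I*√41)
F(C) = 0 (F(C) = C²*0 = 0)
F(t)/b(R(-7, -8), -83) = 0/((I*√41)) = 0*(-I*√41/41) = 0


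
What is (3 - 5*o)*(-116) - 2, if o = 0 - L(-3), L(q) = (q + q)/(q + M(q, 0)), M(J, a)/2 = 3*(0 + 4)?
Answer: -1290/7 ≈ -184.29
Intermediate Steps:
M(J, a) = 24 (M(J, a) = 2*(3*(0 + 4)) = 2*(3*4) = 2*12 = 24)
L(q) = 2*q/(24 + q) (L(q) = (q + q)/(q + 24) = (2*q)/(24 + q) = 2*q/(24 + q))
o = 2/7 (o = 0 - 2*(-3)/(24 - 3) = 0 - 2*(-3)/21 = 0 - 1*(-2/7) = 0 + 2/7 = 2/7 ≈ 0.28571)
(3 - 5*o)*(-116) - 2 = (3 - 5*2/7)*(-116) - 2 = (3 - 10/7)*(-116) - 2 = (11/7)*(-116) - 2 = -1276/7 - 2 = -1290/7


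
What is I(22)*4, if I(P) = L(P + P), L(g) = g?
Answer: 176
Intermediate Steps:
I(P) = 2*P (I(P) = P + P = 2*P)
I(22)*4 = (2*22)*4 = 44*4 = 176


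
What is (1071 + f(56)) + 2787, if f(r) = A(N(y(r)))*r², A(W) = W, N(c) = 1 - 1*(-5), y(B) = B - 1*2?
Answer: 22674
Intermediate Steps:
y(B) = -2 + B (y(B) = B - 2 = -2 + B)
N(c) = 6 (N(c) = 1 + 5 = 6)
f(r) = 6*r²
(1071 + f(56)) + 2787 = (1071 + 6*56²) + 2787 = (1071 + 6*3136) + 2787 = (1071 + 18816) + 2787 = 19887 + 2787 = 22674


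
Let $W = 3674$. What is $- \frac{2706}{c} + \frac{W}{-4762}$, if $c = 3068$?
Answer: $- \frac{6039451}{3652454} \approx -1.6535$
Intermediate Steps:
$- \frac{2706}{c} + \frac{W}{-4762} = - \frac{2706}{3068} + \frac{3674}{-4762} = \left(-2706\right) \frac{1}{3068} + 3674 \left(- \frac{1}{4762}\right) = - \frac{1353}{1534} - \frac{1837}{2381} = - \frac{6039451}{3652454}$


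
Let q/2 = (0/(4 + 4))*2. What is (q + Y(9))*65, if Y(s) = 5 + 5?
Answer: 650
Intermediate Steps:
q = 0 (q = 2*((0/(4 + 4))*2) = 2*((0/8)*2) = 2*((0*(⅛))*2) = 2*(0*2) = 2*0 = 0)
Y(s) = 10
(q + Y(9))*65 = (0 + 10)*65 = 10*65 = 650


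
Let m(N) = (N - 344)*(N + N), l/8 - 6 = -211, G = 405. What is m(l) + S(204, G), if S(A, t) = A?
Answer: 6507724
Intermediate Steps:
l = -1640 (l = 48 + 8*(-211) = 48 - 1688 = -1640)
m(N) = 2*N*(-344 + N) (m(N) = (-344 + N)*(2*N) = 2*N*(-344 + N))
m(l) + S(204, G) = 2*(-1640)*(-344 - 1640) + 204 = 2*(-1640)*(-1984) + 204 = 6507520 + 204 = 6507724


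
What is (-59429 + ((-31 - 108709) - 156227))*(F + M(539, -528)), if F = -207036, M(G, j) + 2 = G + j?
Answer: 67158730692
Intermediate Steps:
M(G, j) = -2 + G + j (M(G, j) = -2 + (G + j) = -2 + G + j)
(-59429 + ((-31 - 108709) - 156227))*(F + M(539, -528)) = (-59429 + ((-31 - 108709) - 156227))*(-207036 + (-2 + 539 - 528)) = (-59429 + (-108740 - 156227))*(-207036 + 9) = (-59429 - 264967)*(-207027) = -324396*(-207027) = 67158730692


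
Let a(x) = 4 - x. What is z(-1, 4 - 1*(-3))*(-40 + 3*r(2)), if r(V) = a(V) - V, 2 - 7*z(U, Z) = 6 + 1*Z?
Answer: 440/7 ≈ 62.857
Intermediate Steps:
z(U, Z) = -4/7 - Z/7 (z(U, Z) = 2/7 - (6 + 1*Z)/7 = 2/7 - (6 + Z)/7 = 2/7 + (-6/7 - Z/7) = -4/7 - Z/7)
r(V) = 4 - 2*V (r(V) = (4 - V) - V = 4 - 2*V)
z(-1, 4 - 1*(-3))*(-40 + 3*r(2)) = (-4/7 - (4 - 1*(-3))/7)*(-40 + 3*(4 - 2*2)) = (-4/7 - (4 + 3)/7)*(-40 + 3*(4 - 4)) = (-4/7 - 1/7*7)*(-40 + 3*0) = (-4/7 - 1)*(-40 + 0) = -11/7*(-40) = 440/7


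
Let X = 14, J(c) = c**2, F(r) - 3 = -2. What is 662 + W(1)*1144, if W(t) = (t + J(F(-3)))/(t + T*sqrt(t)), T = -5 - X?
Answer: 4814/9 ≈ 534.89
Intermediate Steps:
F(r) = 1 (F(r) = 3 - 2 = 1)
T = -19 (T = -5 - 1*14 = -5 - 14 = -19)
W(t) = (1 + t)/(t - 19*sqrt(t)) (W(t) = (t + 1**2)/(t - 19*sqrt(t)) = (t + 1)/(t - 19*sqrt(t)) = (1 + t)/(t - 19*sqrt(t)))
662 + W(1)*1144 = 662 + ((1 + 1)/(1 - 19*sqrt(1)))*1144 = 662 + (2/(1 - 19*1))*1144 = 662 + (2/(1 - 19))*1144 = 662 + (2/(-18))*1144 = 662 - 1/18*2*1144 = 662 - 1/9*1144 = 662 - 1144/9 = 4814/9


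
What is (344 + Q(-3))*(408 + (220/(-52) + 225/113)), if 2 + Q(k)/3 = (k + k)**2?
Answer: 265843652/1469 ≈ 1.8097e+5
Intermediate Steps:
Q(k) = -6 + 12*k**2 (Q(k) = -6 + 3*(k + k)**2 = -6 + 3*(2*k)**2 = -6 + 3*(4*k**2) = -6 + 12*k**2)
(344 + Q(-3))*(408 + (220/(-52) + 225/113)) = (344 + (-6 + 12*(-3)**2))*(408 + (220/(-52) + 225/113)) = (344 + (-6 + 12*9))*(408 + (220*(-1/52) + 225*(1/113))) = (344 + (-6 + 108))*(408 + (-55/13 + 225/113)) = (344 + 102)*(408 - 3290/1469) = 446*(596062/1469) = 265843652/1469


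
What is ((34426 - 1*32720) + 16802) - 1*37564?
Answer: -19056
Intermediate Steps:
((34426 - 1*32720) + 16802) - 1*37564 = ((34426 - 32720) + 16802) - 37564 = (1706 + 16802) - 37564 = 18508 - 37564 = -19056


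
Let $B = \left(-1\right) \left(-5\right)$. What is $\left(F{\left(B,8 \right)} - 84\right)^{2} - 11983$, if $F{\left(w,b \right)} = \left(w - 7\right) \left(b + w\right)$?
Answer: $117$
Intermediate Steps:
$B = 5$
$F{\left(w,b \right)} = \left(-7 + w\right) \left(b + w\right)$
$\left(F{\left(B,8 \right)} - 84\right)^{2} - 11983 = \left(\left(5^{2} - 56 - 35 + 8 \cdot 5\right) - 84\right)^{2} - 11983 = \left(\left(25 - 56 - 35 + 40\right) - 84\right)^{2} - 11983 = \left(-26 - 84\right)^{2} - 11983 = \left(-110\right)^{2} - 11983 = 12100 - 11983 = 117$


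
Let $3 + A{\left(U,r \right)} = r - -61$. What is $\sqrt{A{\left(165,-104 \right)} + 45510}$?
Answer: $2 \sqrt{11366} \approx 213.22$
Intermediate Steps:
$A{\left(U,r \right)} = 58 + r$ ($A{\left(U,r \right)} = -3 + \left(r - -61\right) = -3 + \left(r + 61\right) = -3 + \left(61 + r\right) = 58 + r$)
$\sqrt{A{\left(165,-104 \right)} + 45510} = \sqrt{\left(58 - 104\right) + 45510} = \sqrt{-46 + 45510} = \sqrt{45464} = 2 \sqrt{11366}$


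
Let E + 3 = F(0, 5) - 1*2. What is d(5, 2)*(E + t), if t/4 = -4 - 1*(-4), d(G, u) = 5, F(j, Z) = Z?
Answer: 0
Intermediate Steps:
E = 0 (E = -3 + (5 - 1*2) = -3 + (5 - 2) = -3 + 3 = 0)
t = 0 (t = 4*(-4 - 1*(-4)) = 4*(-4 + 4) = 4*0 = 0)
d(5, 2)*(E + t) = 5*(0 + 0) = 5*0 = 0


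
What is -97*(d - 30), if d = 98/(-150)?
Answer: 223003/75 ≈ 2973.4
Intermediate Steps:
d = -49/75 (d = 98*(-1/150) = -49/75 ≈ -0.65333)
-97*(d - 30) = -97*(-49/75 - 30) = -97*(-2299/75) = 223003/75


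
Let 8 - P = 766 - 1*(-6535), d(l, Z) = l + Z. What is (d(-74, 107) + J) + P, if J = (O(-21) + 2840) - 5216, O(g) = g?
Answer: -9657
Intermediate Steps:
d(l, Z) = Z + l
P = -7293 (P = 8 - (766 - 1*(-6535)) = 8 - (766 + 6535) = 8 - 1*7301 = 8 - 7301 = -7293)
J = -2397 (J = (-21 + 2840) - 5216 = 2819 - 5216 = -2397)
(d(-74, 107) + J) + P = ((107 - 74) - 2397) - 7293 = (33 - 2397) - 7293 = -2364 - 7293 = -9657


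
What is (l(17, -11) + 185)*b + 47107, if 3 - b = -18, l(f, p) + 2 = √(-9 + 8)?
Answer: 50950 + 21*I ≈ 50950.0 + 21.0*I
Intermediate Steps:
l(f, p) = -2 + I (l(f, p) = -2 + √(-9 + 8) = -2 + √(-1) = -2 + I)
b = 21 (b = 3 - 1*(-18) = 3 + 18 = 21)
(l(17, -11) + 185)*b + 47107 = ((-2 + I) + 185)*21 + 47107 = (183 + I)*21 + 47107 = (3843 + 21*I) + 47107 = 50950 + 21*I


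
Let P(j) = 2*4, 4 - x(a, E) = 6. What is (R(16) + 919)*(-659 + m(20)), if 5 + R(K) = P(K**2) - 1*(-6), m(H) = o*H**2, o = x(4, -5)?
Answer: -1353952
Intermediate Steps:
x(a, E) = -2 (x(a, E) = 4 - 1*6 = 4 - 6 = -2)
o = -2
P(j) = 8
m(H) = -2*H**2
R(K) = 9 (R(K) = -5 + (8 - 1*(-6)) = -5 + (8 + 6) = -5 + 14 = 9)
(R(16) + 919)*(-659 + m(20)) = (9 + 919)*(-659 - 2*20**2) = 928*(-659 - 2*400) = 928*(-659 - 800) = 928*(-1459) = -1353952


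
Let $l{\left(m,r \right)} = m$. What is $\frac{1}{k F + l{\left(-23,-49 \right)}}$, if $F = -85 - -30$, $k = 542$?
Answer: $- \frac{1}{29833} \approx -3.352 \cdot 10^{-5}$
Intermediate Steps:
$F = -55$ ($F = -85 + 30 = -55$)
$\frac{1}{k F + l{\left(-23,-49 \right)}} = \frac{1}{542 \left(-55\right) - 23} = \frac{1}{-29810 - 23} = \frac{1}{-29833} = - \frac{1}{29833}$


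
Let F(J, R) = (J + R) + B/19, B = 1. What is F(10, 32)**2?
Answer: 638401/361 ≈ 1768.4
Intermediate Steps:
F(J, R) = 1/19 + J + R (F(J, R) = (J + R) + 1/19 = 1/19 + J + R)
F(10, 32)**2 = (1/19 + 10 + 32)**2 = (799/19)**2 = 638401/361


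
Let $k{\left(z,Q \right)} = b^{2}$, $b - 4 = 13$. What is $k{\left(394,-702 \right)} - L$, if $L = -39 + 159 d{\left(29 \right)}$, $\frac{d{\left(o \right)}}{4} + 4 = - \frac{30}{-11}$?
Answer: $\frac{12512}{11} \approx 1137.5$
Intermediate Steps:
$b = 17$ ($b = 4 + 13 = 17$)
$d{\left(o \right)} = - \frac{56}{11}$ ($d{\left(o \right)} = -16 + 4 \left(- \frac{30}{-11}\right) = -16 + 4 \left(\left(-30\right) \left(- \frac{1}{11}\right)\right) = -16 + 4 \cdot \frac{30}{11} = -16 + \frac{120}{11} = - \frac{56}{11}$)
$k{\left(z,Q \right)} = 289$ ($k{\left(z,Q \right)} = 17^{2} = 289$)
$L = - \frac{9333}{11}$ ($L = -39 + 159 \left(- \frac{56}{11}\right) = -39 - \frac{8904}{11} = - \frac{9333}{11} \approx -848.45$)
$k{\left(394,-702 \right)} - L = 289 - - \frac{9333}{11} = 289 + \frac{9333}{11} = \frac{12512}{11}$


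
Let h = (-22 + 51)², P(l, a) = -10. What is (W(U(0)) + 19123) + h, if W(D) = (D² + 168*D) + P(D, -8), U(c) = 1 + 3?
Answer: 20642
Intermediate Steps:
U(c) = 4
h = 841 (h = 29² = 841)
W(D) = -10 + D² + 168*D (W(D) = (D² + 168*D) - 10 = -10 + D² + 168*D)
(W(U(0)) + 19123) + h = ((-10 + 4² + 168*4) + 19123) + 841 = ((-10 + 16 + 672) + 19123) + 841 = (678 + 19123) + 841 = 19801 + 841 = 20642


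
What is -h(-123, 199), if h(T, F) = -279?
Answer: 279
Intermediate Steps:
-h(-123, 199) = -1*(-279) = 279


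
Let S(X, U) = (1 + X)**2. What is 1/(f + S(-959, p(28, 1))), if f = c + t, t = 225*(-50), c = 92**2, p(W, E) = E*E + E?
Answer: 1/914978 ≈ 1.0929e-6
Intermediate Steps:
p(W, E) = E + E**2 (p(W, E) = E**2 + E = E + E**2)
c = 8464
t = -11250
f = -2786 (f = 8464 - 11250 = -2786)
1/(f + S(-959, p(28, 1))) = 1/(-2786 + (1 - 959)**2) = 1/(-2786 + (-958)**2) = 1/(-2786 + 917764) = 1/914978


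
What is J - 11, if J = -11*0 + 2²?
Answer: -7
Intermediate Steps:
J = 4 (J = 0 + 4 = 4)
J - 11 = 4 - 11 = -7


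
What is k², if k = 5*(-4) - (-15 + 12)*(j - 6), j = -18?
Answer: 8464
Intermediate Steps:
k = -92 (k = 5*(-4) - (-15 + 12)*(-18 - 6) = -20 - (-3)*(-24) = -20 - 1*72 = -20 - 72 = -92)
k² = (-92)² = 8464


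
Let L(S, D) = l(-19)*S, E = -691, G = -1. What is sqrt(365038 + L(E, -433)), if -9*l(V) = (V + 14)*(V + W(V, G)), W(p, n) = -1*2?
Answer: sqrt(3357897)/3 ≈ 610.82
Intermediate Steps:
W(p, n) = -2
l(V) = -(-2 + V)*(14 + V)/9 (l(V) = -(V + 14)*(V - 2)/9 = -(14 + V)*(-2 + V)/9 = -(-2 + V)*(14 + V)/9)
L(S, D) = -35*S/3 (L(S, D) = (28/9 - 4/3*(-19) - 1/9*(-19)**2)*S = (28/9 + 76/3 - 1/9*361)*S = (28/9 + 76/3 - 361/9)*S = -35*S/3)
sqrt(365038 + L(E, -433)) = sqrt(365038 - 35/3*(-691)) = sqrt(365038 + 24185/3) = sqrt(1119299/3) = sqrt(3357897)/3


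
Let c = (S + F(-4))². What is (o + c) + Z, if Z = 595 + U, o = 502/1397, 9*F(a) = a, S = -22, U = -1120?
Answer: -2363575/113157 ≈ -20.888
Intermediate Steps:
F(a) = a/9
o = 502/1397 (o = 502*(1/1397) = 502/1397 ≈ 0.35934)
Z = -525 (Z = 595 - 1120 = -525)
c = 40804/81 (c = (-22 + (⅑)*(-4))² = (-22 - 4/9)² = (-202/9)² = 40804/81 ≈ 503.75)
(o + c) + Z = (502/1397 + 40804/81) - 525 = 57043850/113157 - 525 = -2363575/113157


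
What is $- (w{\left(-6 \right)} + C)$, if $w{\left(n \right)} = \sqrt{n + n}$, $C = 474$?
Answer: $-474 - 2 i \sqrt{3} \approx -474.0 - 3.4641 i$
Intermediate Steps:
$w{\left(n \right)} = \sqrt{2} \sqrt{n}$ ($w{\left(n \right)} = \sqrt{2 n} = \sqrt{2} \sqrt{n}$)
$- (w{\left(-6 \right)} + C) = - (\sqrt{2} \sqrt{-6} + 474) = - (\sqrt{2} i \sqrt{6} + 474) = - (2 i \sqrt{3} + 474) = - (474 + 2 i \sqrt{3}) = -474 - 2 i \sqrt{3}$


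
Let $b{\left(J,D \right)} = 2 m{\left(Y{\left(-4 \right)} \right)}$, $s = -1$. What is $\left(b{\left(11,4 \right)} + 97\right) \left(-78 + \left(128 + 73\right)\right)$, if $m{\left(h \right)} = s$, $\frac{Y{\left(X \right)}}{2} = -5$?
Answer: $11685$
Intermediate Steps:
$Y{\left(X \right)} = -10$ ($Y{\left(X \right)} = 2 \left(-5\right) = -10$)
$m{\left(h \right)} = -1$
$b{\left(J,D \right)} = -2$ ($b{\left(J,D \right)} = 2 \left(-1\right) = -2$)
$\left(b{\left(11,4 \right)} + 97\right) \left(-78 + \left(128 + 73\right)\right) = \left(-2 + 97\right) \left(-78 + \left(128 + 73\right)\right) = 95 \left(-78 + 201\right) = 95 \cdot 123 = 11685$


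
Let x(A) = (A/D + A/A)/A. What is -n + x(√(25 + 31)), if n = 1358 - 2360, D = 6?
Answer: 6013/6 + √14/28 ≈ 1002.3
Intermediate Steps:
n = -1002
x(A) = (1 + A/6)/A (x(A) = (A/6 + A/A)/A = (A*(⅙) + 1)/A = (A/6 + 1)/A = (1 + A/6)/A)
-n + x(√(25 + 31)) = -1*(-1002) + (6 + √(25 + 31))/(6*(√(25 + 31))) = 1002 + (6 + √56)/(6*(√56)) = 1002 + (6 + 2*√14)/(6*((2*√14))) = 1002 + (√14/28)*(6 + 2*√14)/6 = 1002 + √14*(6 + 2*√14)/168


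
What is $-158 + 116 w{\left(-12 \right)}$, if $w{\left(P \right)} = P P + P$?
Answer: $15154$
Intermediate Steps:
$w{\left(P \right)} = P + P^{2}$ ($w{\left(P \right)} = P^{2} + P = P + P^{2}$)
$-158 + 116 w{\left(-12 \right)} = -158 + 116 \left(- 12 \left(1 - 12\right)\right) = -158 + 116 \left(\left(-12\right) \left(-11\right)\right) = -158 + 116 \cdot 132 = -158 + 15312 = 15154$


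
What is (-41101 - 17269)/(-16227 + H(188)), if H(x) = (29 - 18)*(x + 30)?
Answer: 58370/13829 ≈ 4.2208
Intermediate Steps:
H(x) = 330 + 11*x (H(x) = 11*(30 + x) = 330 + 11*x)
(-41101 - 17269)/(-16227 + H(188)) = (-41101 - 17269)/(-16227 + (330 + 11*188)) = -58370/(-16227 + (330 + 2068)) = -58370/(-16227 + 2398) = -58370/(-13829) = -58370*(-1/13829) = 58370/13829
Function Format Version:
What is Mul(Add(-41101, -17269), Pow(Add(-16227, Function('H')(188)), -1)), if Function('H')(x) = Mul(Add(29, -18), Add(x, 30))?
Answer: Rational(58370, 13829) ≈ 4.2208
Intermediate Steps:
Function('H')(x) = Add(330, Mul(11, x)) (Function('H')(x) = Mul(11, Add(30, x)) = Add(330, Mul(11, x)))
Mul(Add(-41101, -17269), Pow(Add(-16227, Function('H')(188)), -1)) = Mul(Add(-41101, -17269), Pow(Add(-16227, Add(330, Mul(11, 188))), -1)) = Mul(-58370, Pow(Add(-16227, Add(330, 2068)), -1)) = Mul(-58370, Pow(Add(-16227, 2398), -1)) = Mul(-58370, Pow(-13829, -1)) = Mul(-58370, Rational(-1, 13829)) = Rational(58370, 13829)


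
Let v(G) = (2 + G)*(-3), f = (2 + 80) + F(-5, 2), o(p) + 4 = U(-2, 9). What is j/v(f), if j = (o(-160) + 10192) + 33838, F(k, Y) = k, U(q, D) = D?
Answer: -44035/237 ≈ -185.80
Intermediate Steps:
o(p) = 5 (o(p) = -4 + 9 = 5)
f = 77 (f = (2 + 80) - 5 = 82 - 5 = 77)
v(G) = -6 - 3*G
j = 44035 (j = (5 + 10192) + 33838 = 10197 + 33838 = 44035)
j/v(f) = 44035/(-6 - 3*77) = 44035/(-6 - 231) = 44035/(-237) = 44035*(-1/237) = -44035/237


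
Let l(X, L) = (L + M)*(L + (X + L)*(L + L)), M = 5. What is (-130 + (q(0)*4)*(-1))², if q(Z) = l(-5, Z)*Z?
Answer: 16900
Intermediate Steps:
l(X, L) = (5 + L)*(L + 2*L*(L + X)) (l(X, L) = (L + 5)*(L + (X + L)*(L + L)) = (5 + L)*(L + (L + X)*(2*L)) = (5 + L)*(L + 2*L*(L + X)))
q(Z) = Z²*(-45 + Z + 2*Z²) (q(Z) = (Z*(5 + 2*Z² + 10*(-5) + 11*Z + 2*Z*(-5)))*Z = (Z*(5 + 2*Z² - 50 + 11*Z - 10*Z))*Z = (Z*(-45 + Z + 2*Z²))*Z = Z²*(-45 + Z + 2*Z²))
(-130 + (q(0)*4)*(-1))² = (-130 + ((0²*(-45 + 0 + 2*0²))*4)*(-1))² = (-130 + ((0*(-45 + 0 + 2*0))*4)*(-1))² = (-130 + ((0*(-45 + 0 + 0))*4)*(-1))² = (-130 + ((0*(-45))*4)*(-1))² = (-130 + (0*4)*(-1))² = (-130 + 0*(-1))² = (-130 + 0)² = (-130)² = 16900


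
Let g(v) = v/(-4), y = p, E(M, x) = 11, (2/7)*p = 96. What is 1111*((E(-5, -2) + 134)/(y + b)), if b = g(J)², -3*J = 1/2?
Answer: 92790720/193537 ≈ 479.45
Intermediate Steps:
p = 336 (p = (7/2)*96 = 336)
y = 336
J = -⅙ (J = -⅓/2 = -⅓*½ = -⅙ ≈ -0.16667)
g(v) = -v/4 (g(v) = v*(-¼) = -v/4)
b = 1/576 (b = (-¼*(-⅙))² = (1/24)² = 1/576 ≈ 0.0017361)
1111*((E(-5, -2) + 134)/(y + b)) = 1111*((11 + 134)/(336 + 1/576)) = 1111*(145/(193537/576)) = 1111*(145*(576/193537)) = 1111*(83520/193537) = 92790720/193537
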